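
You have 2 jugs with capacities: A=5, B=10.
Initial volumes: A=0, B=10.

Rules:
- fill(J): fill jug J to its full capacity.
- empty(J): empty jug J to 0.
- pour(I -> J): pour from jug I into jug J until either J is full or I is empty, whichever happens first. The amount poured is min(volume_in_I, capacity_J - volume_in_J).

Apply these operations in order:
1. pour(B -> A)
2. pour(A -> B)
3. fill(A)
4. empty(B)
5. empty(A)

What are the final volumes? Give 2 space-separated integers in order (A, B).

Step 1: pour(B -> A) -> (A=5 B=5)
Step 2: pour(A -> B) -> (A=0 B=10)
Step 3: fill(A) -> (A=5 B=10)
Step 4: empty(B) -> (A=5 B=0)
Step 5: empty(A) -> (A=0 B=0)

Answer: 0 0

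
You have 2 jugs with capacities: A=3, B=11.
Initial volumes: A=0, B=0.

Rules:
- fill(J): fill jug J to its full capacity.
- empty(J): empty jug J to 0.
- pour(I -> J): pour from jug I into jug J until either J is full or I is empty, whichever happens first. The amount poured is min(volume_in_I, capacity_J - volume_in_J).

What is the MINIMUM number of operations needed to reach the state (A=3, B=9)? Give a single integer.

Answer: 7

Derivation:
BFS from (A=0, B=0). One shortest path:
  1. fill(A) -> (A=3 B=0)
  2. pour(A -> B) -> (A=0 B=3)
  3. fill(A) -> (A=3 B=3)
  4. pour(A -> B) -> (A=0 B=6)
  5. fill(A) -> (A=3 B=6)
  6. pour(A -> B) -> (A=0 B=9)
  7. fill(A) -> (A=3 B=9)
Reached target in 7 moves.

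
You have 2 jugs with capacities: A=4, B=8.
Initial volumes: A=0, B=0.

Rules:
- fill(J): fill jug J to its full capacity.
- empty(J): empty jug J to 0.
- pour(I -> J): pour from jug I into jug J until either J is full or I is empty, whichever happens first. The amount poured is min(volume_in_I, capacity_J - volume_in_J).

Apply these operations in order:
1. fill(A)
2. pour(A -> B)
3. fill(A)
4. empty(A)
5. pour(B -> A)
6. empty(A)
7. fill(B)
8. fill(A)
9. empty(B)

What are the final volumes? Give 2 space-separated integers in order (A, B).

Answer: 4 0

Derivation:
Step 1: fill(A) -> (A=4 B=0)
Step 2: pour(A -> B) -> (A=0 B=4)
Step 3: fill(A) -> (A=4 B=4)
Step 4: empty(A) -> (A=0 B=4)
Step 5: pour(B -> A) -> (A=4 B=0)
Step 6: empty(A) -> (A=0 B=0)
Step 7: fill(B) -> (A=0 B=8)
Step 8: fill(A) -> (A=4 B=8)
Step 9: empty(B) -> (A=4 B=0)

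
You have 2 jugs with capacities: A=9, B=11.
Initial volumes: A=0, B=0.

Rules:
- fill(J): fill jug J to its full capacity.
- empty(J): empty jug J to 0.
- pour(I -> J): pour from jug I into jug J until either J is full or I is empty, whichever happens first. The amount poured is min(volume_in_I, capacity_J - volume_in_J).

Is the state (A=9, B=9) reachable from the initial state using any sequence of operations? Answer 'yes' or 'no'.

BFS from (A=0, B=0):
  1. fill(A) -> (A=9 B=0)
  2. pour(A -> B) -> (A=0 B=9)
  3. fill(A) -> (A=9 B=9)
Target reached → yes.

Answer: yes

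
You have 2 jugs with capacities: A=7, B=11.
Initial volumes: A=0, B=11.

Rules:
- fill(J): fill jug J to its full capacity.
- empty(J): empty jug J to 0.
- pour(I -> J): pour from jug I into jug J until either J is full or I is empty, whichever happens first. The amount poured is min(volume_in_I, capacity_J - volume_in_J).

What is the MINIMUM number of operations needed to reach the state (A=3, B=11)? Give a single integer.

Answer: 5

Derivation:
BFS from (A=0, B=11). One shortest path:
  1. fill(A) -> (A=7 B=11)
  2. empty(B) -> (A=7 B=0)
  3. pour(A -> B) -> (A=0 B=7)
  4. fill(A) -> (A=7 B=7)
  5. pour(A -> B) -> (A=3 B=11)
Reached target in 5 moves.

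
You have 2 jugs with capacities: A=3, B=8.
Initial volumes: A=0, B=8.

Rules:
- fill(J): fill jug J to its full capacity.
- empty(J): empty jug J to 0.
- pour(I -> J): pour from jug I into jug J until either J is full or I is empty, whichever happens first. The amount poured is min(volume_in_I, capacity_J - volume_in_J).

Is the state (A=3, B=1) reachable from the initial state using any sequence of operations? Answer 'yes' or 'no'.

Answer: yes

Derivation:
BFS from (A=0, B=8):
  1. fill(A) -> (A=3 B=8)
  2. empty(B) -> (A=3 B=0)
  3. pour(A -> B) -> (A=0 B=3)
  4. fill(A) -> (A=3 B=3)
  5. pour(A -> B) -> (A=0 B=6)
  6. fill(A) -> (A=3 B=6)
  7. pour(A -> B) -> (A=1 B=8)
  8. empty(B) -> (A=1 B=0)
  9. pour(A -> B) -> (A=0 B=1)
  10. fill(A) -> (A=3 B=1)
Target reached → yes.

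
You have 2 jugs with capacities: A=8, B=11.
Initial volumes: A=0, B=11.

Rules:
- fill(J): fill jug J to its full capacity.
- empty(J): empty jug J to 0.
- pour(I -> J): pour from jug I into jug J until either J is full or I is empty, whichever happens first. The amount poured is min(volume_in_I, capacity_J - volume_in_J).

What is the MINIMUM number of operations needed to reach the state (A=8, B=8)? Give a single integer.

Answer: 4

Derivation:
BFS from (A=0, B=11). One shortest path:
  1. fill(A) -> (A=8 B=11)
  2. empty(B) -> (A=8 B=0)
  3. pour(A -> B) -> (A=0 B=8)
  4. fill(A) -> (A=8 B=8)
Reached target in 4 moves.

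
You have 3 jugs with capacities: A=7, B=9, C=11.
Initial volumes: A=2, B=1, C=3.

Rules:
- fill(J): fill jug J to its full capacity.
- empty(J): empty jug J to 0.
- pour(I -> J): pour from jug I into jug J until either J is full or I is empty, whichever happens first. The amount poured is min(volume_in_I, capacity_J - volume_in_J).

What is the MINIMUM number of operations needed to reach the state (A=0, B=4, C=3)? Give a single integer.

BFS from (A=2, B=1, C=3). One shortest path:
  1. fill(B) -> (A=2 B=9 C=3)
  2. pour(B -> A) -> (A=7 B=4 C=3)
  3. empty(A) -> (A=0 B=4 C=3)
Reached target in 3 moves.

Answer: 3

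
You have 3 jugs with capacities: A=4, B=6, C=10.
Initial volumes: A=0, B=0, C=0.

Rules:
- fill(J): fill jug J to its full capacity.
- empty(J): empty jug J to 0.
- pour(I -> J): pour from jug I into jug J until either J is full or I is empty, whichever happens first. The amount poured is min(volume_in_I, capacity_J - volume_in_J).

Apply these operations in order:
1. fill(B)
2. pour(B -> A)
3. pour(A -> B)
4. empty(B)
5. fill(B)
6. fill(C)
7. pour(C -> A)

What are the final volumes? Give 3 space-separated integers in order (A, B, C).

Answer: 4 6 6

Derivation:
Step 1: fill(B) -> (A=0 B=6 C=0)
Step 2: pour(B -> A) -> (A=4 B=2 C=0)
Step 3: pour(A -> B) -> (A=0 B=6 C=0)
Step 4: empty(B) -> (A=0 B=0 C=0)
Step 5: fill(B) -> (A=0 B=6 C=0)
Step 6: fill(C) -> (A=0 B=6 C=10)
Step 7: pour(C -> A) -> (A=4 B=6 C=6)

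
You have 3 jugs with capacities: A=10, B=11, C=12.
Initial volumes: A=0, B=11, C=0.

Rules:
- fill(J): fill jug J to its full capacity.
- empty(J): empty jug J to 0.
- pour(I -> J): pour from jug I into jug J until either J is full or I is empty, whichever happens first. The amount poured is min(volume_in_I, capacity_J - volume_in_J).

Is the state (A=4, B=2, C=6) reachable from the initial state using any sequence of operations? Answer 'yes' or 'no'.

BFS explored all 726 reachable states.
Reachable set includes: (0,0,0), (0,0,1), (0,0,2), (0,0,3), (0,0,4), (0,0,5), (0,0,6), (0,0,7), (0,0,8), (0,0,9), (0,0,10), (0,0,11) ...
Target (A=4, B=2, C=6) not in reachable set → no.

Answer: no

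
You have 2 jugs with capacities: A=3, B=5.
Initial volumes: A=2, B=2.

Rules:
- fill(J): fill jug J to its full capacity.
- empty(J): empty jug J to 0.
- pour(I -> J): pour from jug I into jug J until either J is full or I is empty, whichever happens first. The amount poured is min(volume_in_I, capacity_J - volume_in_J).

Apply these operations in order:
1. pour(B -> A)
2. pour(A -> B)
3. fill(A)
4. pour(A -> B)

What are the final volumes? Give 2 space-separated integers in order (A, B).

Step 1: pour(B -> A) -> (A=3 B=1)
Step 2: pour(A -> B) -> (A=0 B=4)
Step 3: fill(A) -> (A=3 B=4)
Step 4: pour(A -> B) -> (A=2 B=5)

Answer: 2 5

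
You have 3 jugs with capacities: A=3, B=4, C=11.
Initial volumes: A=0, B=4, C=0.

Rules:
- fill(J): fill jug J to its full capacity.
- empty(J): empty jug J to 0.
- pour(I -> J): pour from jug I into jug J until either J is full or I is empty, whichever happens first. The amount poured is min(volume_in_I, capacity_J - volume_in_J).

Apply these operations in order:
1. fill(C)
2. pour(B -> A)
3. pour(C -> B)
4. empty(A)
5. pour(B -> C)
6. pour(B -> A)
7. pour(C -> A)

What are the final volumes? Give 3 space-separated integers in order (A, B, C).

Step 1: fill(C) -> (A=0 B=4 C=11)
Step 2: pour(B -> A) -> (A=3 B=1 C=11)
Step 3: pour(C -> B) -> (A=3 B=4 C=8)
Step 4: empty(A) -> (A=0 B=4 C=8)
Step 5: pour(B -> C) -> (A=0 B=1 C=11)
Step 6: pour(B -> A) -> (A=1 B=0 C=11)
Step 7: pour(C -> A) -> (A=3 B=0 C=9)

Answer: 3 0 9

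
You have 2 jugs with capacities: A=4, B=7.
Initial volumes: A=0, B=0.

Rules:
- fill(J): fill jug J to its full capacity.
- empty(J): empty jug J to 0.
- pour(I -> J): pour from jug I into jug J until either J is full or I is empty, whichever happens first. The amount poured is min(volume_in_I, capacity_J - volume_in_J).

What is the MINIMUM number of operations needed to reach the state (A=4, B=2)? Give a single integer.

Answer: 8

Derivation:
BFS from (A=0, B=0). One shortest path:
  1. fill(B) -> (A=0 B=7)
  2. pour(B -> A) -> (A=4 B=3)
  3. empty(A) -> (A=0 B=3)
  4. pour(B -> A) -> (A=3 B=0)
  5. fill(B) -> (A=3 B=7)
  6. pour(B -> A) -> (A=4 B=6)
  7. empty(A) -> (A=0 B=6)
  8. pour(B -> A) -> (A=4 B=2)
Reached target in 8 moves.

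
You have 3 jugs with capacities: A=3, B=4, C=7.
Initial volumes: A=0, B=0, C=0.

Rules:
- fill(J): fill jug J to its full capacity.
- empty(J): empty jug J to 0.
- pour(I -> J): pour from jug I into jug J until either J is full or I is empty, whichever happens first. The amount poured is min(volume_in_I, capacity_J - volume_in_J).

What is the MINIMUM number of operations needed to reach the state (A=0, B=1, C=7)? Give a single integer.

BFS from (A=0, B=0, C=0). One shortest path:
  1. fill(B) -> (A=0 B=4 C=0)
  2. fill(C) -> (A=0 B=4 C=7)
  3. pour(B -> A) -> (A=3 B=1 C=7)
  4. empty(A) -> (A=0 B=1 C=7)
Reached target in 4 moves.

Answer: 4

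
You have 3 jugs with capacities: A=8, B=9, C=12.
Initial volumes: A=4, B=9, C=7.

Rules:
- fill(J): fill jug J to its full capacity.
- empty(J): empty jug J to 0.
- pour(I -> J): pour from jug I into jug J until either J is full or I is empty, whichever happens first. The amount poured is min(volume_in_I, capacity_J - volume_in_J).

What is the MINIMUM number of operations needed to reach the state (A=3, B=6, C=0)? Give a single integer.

BFS from (A=4, B=9, C=7). One shortest path:
  1. fill(A) -> (A=8 B=9 C=7)
  2. pour(A -> C) -> (A=3 B=9 C=12)
  3. empty(C) -> (A=3 B=9 C=0)
  4. pour(B -> C) -> (A=3 B=0 C=9)
  5. fill(B) -> (A=3 B=9 C=9)
  6. pour(B -> C) -> (A=3 B=6 C=12)
  7. empty(C) -> (A=3 B=6 C=0)
Reached target in 7 moves.

Answer: 7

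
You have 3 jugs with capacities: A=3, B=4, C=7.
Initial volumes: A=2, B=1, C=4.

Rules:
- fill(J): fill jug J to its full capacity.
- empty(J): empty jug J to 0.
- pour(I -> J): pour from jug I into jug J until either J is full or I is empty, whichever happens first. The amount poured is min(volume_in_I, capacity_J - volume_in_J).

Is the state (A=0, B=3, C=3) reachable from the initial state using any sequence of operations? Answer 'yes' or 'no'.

BFS from (A=2, B=1, C=4):
  1. empty(B) -> (A=2 B=0 C=4)
  2. pour(C -> A) -> (A=3 B=0 C=3)
  3. pour(A -> B) -> (A=0 B=3 C=3)
Target reached → yes.

Answer: yes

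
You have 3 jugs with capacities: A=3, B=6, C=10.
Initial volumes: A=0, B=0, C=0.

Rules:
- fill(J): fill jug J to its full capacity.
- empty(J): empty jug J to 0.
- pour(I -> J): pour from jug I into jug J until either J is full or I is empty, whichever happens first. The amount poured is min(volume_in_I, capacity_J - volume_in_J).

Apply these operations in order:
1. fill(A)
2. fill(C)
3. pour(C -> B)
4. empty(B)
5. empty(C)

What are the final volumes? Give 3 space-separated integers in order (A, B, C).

Step 1: fill(A) -> (A=3 B=0 C=0)
Step 2: fill(C) -> (A=3 B=0 C=10)
Step 3: pour(C -> B) -> (A=3 B=6 C=4)
Step 4: empty(B) -> (A=3 B=0 C=4)
Step 5: empty(C) -> (A=3 B=0 C=0)

Answer: 3 0 0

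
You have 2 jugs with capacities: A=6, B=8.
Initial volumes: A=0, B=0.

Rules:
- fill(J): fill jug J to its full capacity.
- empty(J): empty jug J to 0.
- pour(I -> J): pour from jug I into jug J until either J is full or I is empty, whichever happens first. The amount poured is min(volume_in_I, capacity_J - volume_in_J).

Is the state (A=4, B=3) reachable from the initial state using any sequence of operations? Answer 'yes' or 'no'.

Answer: no

Derivation:
BFS explored all 14 reachable states.
Reachable set includes: (0,0), (0,2), (0,4), (0,6), (0,8), (2,0), (2,8), (4,0), (4,8), (6,0), (6,2), (6,4) ...
Target (A=4, B=3) not in reachable set → no.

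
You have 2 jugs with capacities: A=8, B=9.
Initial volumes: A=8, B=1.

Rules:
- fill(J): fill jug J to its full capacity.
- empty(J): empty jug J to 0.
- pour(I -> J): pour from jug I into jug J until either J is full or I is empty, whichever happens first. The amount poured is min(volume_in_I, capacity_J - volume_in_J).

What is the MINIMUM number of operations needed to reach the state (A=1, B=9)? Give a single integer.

Answer: 3

Derivation:
BFS from (A=8, B=1). One shortest path:
  1. empty(A) -> (A=0 B=1)
  2. pour(B -> A) -> (A=1 B=0)
  3. fill(B) -> (A=1 B=9)
Reached target in 3 moves.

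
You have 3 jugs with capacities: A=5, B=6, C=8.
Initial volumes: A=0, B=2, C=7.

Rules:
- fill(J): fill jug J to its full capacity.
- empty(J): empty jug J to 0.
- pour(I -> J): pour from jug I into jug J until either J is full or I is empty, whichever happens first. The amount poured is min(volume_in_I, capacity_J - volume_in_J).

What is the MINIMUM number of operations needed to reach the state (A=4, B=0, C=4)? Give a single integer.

BFS from (A=0, B=2, C=7). One shortest path:
  1. fill(A) -> (A=5 B=2 C=7)
  2. pour(A -> C) -> (A=4 B=2 C=8)
  3. pour(C -> B) -> (A=4 B=6 C=4)
  4. empty(B) -> (A=4 B=0 C=4)
Reached target in 4 moves.

Answer: 4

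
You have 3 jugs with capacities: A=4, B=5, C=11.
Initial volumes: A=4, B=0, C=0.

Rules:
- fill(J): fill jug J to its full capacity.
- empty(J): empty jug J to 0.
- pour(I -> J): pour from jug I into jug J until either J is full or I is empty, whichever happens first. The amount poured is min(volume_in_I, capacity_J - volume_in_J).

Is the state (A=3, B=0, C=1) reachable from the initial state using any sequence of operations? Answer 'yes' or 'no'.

BFS from (A=4, B=0, C=0):
  1. fill(B) -> (A=4 B=5 C=0)
  2. pour(B -> C) -> (A=4 B=0 C=5)
  3. pour(A -> B) -> (A=0 B=4 C=5)
  4. pour(C -> A) -> (A=4 B=4 C=1)
  5. pour(A -> B) -> (A=3 B=5 C=1)
  6. empty(B) -> (A=3 B=0 C=1)
Target reached → yes.

Answer: yes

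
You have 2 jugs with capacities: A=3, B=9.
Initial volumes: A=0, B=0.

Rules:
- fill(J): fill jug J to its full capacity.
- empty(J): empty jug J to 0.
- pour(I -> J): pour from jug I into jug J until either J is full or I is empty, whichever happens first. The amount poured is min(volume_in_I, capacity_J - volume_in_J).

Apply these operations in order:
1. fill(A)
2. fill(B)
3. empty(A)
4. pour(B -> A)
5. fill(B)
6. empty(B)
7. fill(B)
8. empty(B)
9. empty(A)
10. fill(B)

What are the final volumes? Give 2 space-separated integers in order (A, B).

Answer: 0 9

Derivation:
Step 1: fill(A) -> (A=3 B=0)
Step 2: fill(B) -> (A=3 B=9)
Step 3: empty(A) -> (A=0 B=9)
Step 4: pour(B -> A) -> (A=3 B=6)
Step 5: fill(B) -> (A=3 B=9)
Step 6: empty(B) -> (A=3 B=0)
Step 7: fill(B) -> (A=3 B=9)
Step 8: empty(B) -> (A=3 B=0)
Step 9: empty(A) -> (A=0 B=0)
Step 10: fill(B) -> (A=0 B=9)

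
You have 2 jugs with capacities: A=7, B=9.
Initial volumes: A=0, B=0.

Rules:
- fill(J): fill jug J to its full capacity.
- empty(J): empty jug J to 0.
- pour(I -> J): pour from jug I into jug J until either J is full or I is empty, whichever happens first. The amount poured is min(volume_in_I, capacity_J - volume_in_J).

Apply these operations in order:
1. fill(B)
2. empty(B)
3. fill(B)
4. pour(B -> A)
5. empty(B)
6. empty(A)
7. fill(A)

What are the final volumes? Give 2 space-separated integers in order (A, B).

Step 1: fill(B) -> (A=0 B=9)
Step 2: empty(B) -> (A=0 B=0)
Step 3: fill(B) -> (A=0 B=9)
Step 4: pour(B -> A) -> (A=7 B=2)
Step 5: empty(B) -> (A=7 B=0)
Step 6: empty(A) -> (A=0 B=0)
Step 7: fill(A) -> (A=7 B=0)

Answer: 7 0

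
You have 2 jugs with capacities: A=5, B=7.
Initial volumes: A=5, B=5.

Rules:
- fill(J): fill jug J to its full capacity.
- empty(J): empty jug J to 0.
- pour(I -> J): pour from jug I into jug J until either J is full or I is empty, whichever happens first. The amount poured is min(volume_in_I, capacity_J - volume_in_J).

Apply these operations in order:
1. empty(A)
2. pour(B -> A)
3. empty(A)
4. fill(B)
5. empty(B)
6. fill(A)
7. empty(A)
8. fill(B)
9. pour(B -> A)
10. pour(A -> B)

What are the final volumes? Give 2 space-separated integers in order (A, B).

Step 1: empty(A) -> (A=0 B=5)
Step 2: pour(B -> A) -> (A=5 B=0)
Step 3: empty(A) -> (A=0 B=0)
Step 4: fill(B) -> (A=0 B=7)
Step 5: empty(B) -> (A=0 B=0)
Step 6: fill(A) -> (A=5 B=0)
Step 7: empty(A) -> (A=0 B=0)
Step 8: fill(B) -> (A=0 B=7)
Step 9: pour(B -> A) -> (A=5 B=2)
Step 10: pour(A -> B) -> (A=0 B=7)

Answer: 0 7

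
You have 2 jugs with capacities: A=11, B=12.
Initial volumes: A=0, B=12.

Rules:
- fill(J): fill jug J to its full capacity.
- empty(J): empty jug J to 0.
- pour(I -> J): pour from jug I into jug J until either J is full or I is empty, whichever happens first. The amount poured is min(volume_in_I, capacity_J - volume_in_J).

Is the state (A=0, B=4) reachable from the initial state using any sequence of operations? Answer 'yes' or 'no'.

Answer: yes

Derivation:
BFS from (A=0, B=12):
  1. pour(B -> A) -> (A=11 B=1)
  2. empty(A) -> (A=0 B=1)
  3. pour(B -> A) -> (A=1 B=0)
  4. fill(B) -> (A=1 B=12)
  5. pour(B -> A) -> (A=11 B=2)
  6. empty(A) -> (A=0 B=2)
  7. pour(B -> A) -> (A=2 B=0)
  8. fill(B) -> (A=2 B=12)
  9. pour(B -> A) -> (A=11 B=3)
  10. empty(A) -> (A=0 B=3)
  11. pour(B -> A) -> (A=3 B=0)
  12. fill(B) -> (A=3 B=12)
  13. pour(B -> A) -> (A=11 B=4)
  14. empty(A) -> (A=0 B=4)
Target reached → yes.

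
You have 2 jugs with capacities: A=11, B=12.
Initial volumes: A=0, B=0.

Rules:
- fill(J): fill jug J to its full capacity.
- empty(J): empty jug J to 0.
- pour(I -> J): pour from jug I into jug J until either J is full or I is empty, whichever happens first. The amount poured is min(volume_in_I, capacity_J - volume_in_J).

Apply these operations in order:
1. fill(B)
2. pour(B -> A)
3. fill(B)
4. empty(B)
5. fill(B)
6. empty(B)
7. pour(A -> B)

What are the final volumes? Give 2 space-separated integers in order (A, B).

Step 1: fill(B) -> (A=0 B=12)
Step 2: pour(B -> A) -> (A=11 B=1)
Step 3: fill(B) -> (A=11 B=12)
Step 4: empty(B) -> (A=11 B=0)
Step 5: fill(B) -> (A=11 B=12)
Step 6: empty(B) -> (A=11 B=0)
Step 7: pour(A -> B) -> (A=0 B=11)

Answer: 0 11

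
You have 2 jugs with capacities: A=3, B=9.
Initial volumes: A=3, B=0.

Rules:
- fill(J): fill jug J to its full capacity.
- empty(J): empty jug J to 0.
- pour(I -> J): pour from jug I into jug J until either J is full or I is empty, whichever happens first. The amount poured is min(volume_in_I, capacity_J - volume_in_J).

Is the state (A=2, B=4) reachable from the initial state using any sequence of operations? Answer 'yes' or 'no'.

BFS explored all 8 reachable states.
Reachable set includes: (0,0), (0,3), (0,6), (0,9), (3,0), (3,3), (3,6), (3,9)
Target (A=2, B=4) not in reachable set → no.

Answer: no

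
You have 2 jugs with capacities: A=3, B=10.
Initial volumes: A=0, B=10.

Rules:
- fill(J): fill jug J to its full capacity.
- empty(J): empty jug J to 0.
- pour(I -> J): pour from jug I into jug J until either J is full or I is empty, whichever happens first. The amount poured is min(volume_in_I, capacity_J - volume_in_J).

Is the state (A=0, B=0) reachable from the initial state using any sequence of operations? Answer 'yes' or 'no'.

Answer: yes

Derivation:
BFS from (A=0, B=10):
  1. empty(B) -> (A=0 B=0)
Target reached → yes.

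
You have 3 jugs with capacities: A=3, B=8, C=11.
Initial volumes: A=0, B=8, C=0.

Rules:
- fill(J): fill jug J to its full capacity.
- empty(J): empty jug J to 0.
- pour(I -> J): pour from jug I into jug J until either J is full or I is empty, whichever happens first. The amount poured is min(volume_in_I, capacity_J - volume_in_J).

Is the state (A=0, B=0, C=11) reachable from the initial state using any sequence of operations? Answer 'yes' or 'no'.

BFS from (A=0, B=8, C=0):
  1. empty(B) -> (A=0 B=0 C=0)
  2. fill(C) -> (A=0 B=0 C=11)
Target reached → yes.

Answer: yes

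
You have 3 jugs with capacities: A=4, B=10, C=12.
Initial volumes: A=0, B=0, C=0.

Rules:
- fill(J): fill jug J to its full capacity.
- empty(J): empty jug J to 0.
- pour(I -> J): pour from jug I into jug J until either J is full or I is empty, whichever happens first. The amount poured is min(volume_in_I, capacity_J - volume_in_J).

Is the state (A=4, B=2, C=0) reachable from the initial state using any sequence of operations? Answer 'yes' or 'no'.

Answer: yes

Derivation:
BFS from (A=0, B=0, C=0):
  1. fill(B) -> (A=0 B=10 C=0)
  2. pour(B -> A) -> (A=4 B=6 C=0)
  3. empty(A) -> (A=0 B=6 C=0)
  4. pour(B -> A) -> (A=4 B=2 C=0)
Target reached → yes.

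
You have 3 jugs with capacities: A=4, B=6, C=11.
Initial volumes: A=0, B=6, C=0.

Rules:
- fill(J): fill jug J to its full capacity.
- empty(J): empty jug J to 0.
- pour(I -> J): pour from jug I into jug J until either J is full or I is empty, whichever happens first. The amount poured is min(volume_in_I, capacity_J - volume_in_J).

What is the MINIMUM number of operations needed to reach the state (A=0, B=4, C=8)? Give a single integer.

Answer: 5

Derivation:
BFS from (A=0, B=6, C=0). One shortest path:
  1. pour(B -> A) -> (A=4 B=2 C=0)
  2. pour(B -> C) -> (A=4 B=0 C=2)
  3. fill(B) -> (A=4 B=6 C=2)
  4. pour(B -> C) -> (A=4 B=0 C=8)
  5. pour(A -> B) -> (A=0 B=4 C=8)
Reached target in 5 moves.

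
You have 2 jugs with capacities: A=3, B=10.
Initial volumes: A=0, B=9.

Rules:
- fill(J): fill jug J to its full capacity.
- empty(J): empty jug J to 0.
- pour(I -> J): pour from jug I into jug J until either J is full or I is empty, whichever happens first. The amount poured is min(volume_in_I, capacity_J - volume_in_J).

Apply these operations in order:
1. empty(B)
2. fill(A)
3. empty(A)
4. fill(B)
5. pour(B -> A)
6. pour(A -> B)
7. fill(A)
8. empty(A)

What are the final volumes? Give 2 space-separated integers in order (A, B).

Step 1: empty(B) -> (A=0 B=0)
Step 2: fill(A) -> (A=3 B=0)
Step 3: empty(A) -> (A=0 B=0)
Step 4: fill(B) -> (A=0 B=10)
Step 5: pour(B -> A) -> (A=3 B=7)
Step 6: pour(A -> B) -> (A=0 B=10)
Step 7: fill(A) -> (A=3 B=10)
Step 8: empty(A) -> (A=0 B=10)

Answer: 0 10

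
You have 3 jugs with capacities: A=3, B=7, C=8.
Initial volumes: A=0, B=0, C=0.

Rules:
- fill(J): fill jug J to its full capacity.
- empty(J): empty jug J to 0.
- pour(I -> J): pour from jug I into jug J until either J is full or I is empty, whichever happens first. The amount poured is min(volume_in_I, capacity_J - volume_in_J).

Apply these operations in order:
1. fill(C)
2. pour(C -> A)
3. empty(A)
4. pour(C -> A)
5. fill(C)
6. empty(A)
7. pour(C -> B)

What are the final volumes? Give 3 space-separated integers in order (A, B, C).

Answer: 0 7 1

Derivation:
Step 1: fill(C) -> (A=0 B=0 C=8)
Step 2: pour(C -> A) -> (A=3 B=0 C=5)
Step 3: empty(A) -> (A=0 B=0 C=5)
Step 4: pour(C -> A) -> (A=3 B=0 C=2)
Step 5: fill(C) -> (A=3 B=0 C=8)
Step 6: empty(A) -> (A=0 B=0 C=8)
Step 7: pour(C -> B) -> (A=0 B=7 C=1)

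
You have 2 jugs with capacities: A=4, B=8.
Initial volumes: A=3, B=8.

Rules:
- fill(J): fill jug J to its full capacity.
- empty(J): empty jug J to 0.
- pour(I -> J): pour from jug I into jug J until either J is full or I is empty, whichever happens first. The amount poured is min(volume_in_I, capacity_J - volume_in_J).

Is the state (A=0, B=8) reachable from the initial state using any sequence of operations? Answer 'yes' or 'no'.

BFS from (A=3, B=8):
  1. empty(A) -> (A=0 B=8)
Target reached → yes.

Answer: yes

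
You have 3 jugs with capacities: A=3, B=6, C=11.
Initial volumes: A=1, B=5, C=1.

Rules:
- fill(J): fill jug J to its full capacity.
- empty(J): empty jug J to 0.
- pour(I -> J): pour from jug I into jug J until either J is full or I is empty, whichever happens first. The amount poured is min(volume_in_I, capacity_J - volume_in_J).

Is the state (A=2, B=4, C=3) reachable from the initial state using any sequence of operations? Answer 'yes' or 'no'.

Answer: no

Derivation:
BFS explored all 237 reachable states.
Reachable set includes: (0,0,0), (0,0,1), (0,0,2), (0,0,3), (0,0,4), (0,0,5), (0,0,6), (0,0,7), (0,0,8), (0,0,9), (0,0,10), (0,0,11) ...
Target (A=2, B=4, C=3) not in reachable set → no.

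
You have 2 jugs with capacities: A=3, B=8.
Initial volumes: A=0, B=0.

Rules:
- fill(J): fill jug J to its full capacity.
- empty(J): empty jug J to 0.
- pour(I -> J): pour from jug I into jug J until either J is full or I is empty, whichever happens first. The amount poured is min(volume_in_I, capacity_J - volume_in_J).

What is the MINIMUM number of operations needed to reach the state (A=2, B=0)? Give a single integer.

BFS from (A=0, B=0). One shortest path:
  1. fill(B) -> (A=0 B=8)
  2. pour(B -> A) -> (A=3 B=5)
  3. empty(A) -> (A=0 B=5)
  4. pour(B -> A) -> (A=3 B=2)
  5. empty(A) -> (A=0 B=2)
  6. pour(B -> A) -> (A=2 B=0)
Reached target in 6 moves.

Answer: 6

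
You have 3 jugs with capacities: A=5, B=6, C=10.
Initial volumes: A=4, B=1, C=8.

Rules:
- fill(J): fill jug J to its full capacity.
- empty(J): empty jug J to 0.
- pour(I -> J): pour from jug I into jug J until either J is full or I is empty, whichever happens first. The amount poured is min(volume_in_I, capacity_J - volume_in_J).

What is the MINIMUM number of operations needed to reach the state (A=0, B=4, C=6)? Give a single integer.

BFS from (A=4, B=1, C=8). One shortest path:
  1. fill(B) -> (A=4 B=6 C=8)
  2. empty(C) -> (A=4 B=6 C=0)
  3. pour(B -> C) -> (A=4 B=0 C=6)
  4. pour(A -> B) -> (A=0 B=4 C=6)
Reached target in 4 moves.

Answer: 4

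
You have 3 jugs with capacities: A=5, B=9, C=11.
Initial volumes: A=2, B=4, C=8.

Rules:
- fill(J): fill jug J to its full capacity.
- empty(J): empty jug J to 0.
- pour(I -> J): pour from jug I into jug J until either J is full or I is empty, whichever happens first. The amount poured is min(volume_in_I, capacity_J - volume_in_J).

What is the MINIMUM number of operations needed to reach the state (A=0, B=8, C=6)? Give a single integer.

Answer: 4

Derivation:
BFS from (A=2, B=4, C=8). One shortest path:
  1. pour(A -> B) -> (A=0 B=6 C=8)
  2. pour(B -> C) -> (A=0 B=3 C=11)
  3. pour(C -> A) -> (A=5 B=3 C=6)
  4. pour(A -> B) -> (A=0 B=8 C=6)
Reached target in 4 moves.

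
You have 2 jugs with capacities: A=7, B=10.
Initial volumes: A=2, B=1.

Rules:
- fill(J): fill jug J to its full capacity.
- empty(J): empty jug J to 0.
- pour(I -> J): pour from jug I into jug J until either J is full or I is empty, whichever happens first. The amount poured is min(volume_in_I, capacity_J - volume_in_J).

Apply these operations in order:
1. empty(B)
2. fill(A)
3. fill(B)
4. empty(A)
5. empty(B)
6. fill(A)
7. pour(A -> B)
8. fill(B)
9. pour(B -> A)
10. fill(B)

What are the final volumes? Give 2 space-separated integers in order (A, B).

Step 1: empty(B) -> (A=2 B=0)
Step 2: fill(A) -> (A=7 B=0)
Step 3: fill(B) -> (A=7 B=10)
Step 4: empty(A) -> (A=0 B=10)
Step 5: empty(B) -> (A=0 B=0)
Step 6: fill(A) -> (A=7 B=0)
Step 7: pour(A -> B) -> (A=0 B=7)
Step 8: fill(B) -> (A=0 B=10)
Step 9: pour(B -> A) -> (A=7 B=3)
Step 10: fill(B) -> (A=7 B=10)

Answer: 7 10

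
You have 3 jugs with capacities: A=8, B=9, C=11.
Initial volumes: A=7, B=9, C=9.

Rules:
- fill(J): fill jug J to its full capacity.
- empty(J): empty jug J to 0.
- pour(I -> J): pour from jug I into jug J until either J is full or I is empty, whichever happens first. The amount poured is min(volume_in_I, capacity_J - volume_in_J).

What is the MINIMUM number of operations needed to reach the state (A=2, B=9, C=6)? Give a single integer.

BFS from (A=7, B=9, C=9). One shortest path:
  1. empty(B) -> (A=7 B=0 C=9)
  2. pour(A -> C) -> (A=5 B=0 C=11)
  3. pour(C -> B) -> (A=5 B=9 C=2)
  4. pour(B -> A) -> (A=8 B=6 C=2)
  5. empty(A) -> (A=0 B=6 C=2)
  6. pour(C -> A) -> (A=2 B=6 C=0)
  7. pour(B -> C) -> (A=2 B=0 C=6)
  8. fill(B) -> (A=2 B=9 C=6)
Reached target in 8 moves.

Answer: 8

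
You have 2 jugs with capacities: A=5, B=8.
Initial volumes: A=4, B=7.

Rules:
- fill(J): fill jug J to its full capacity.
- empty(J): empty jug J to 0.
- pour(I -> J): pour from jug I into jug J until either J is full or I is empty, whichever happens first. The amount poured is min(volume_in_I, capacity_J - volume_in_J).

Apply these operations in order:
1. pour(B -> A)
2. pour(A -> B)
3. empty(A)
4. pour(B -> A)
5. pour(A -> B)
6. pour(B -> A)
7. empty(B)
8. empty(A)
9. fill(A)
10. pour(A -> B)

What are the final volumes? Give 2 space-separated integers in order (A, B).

Answer: 0 5

Derivation:
Step 1: pour(B -> A) -> (A=5 B=6)
Step 2: pour(A -> B) -> (A=3 B=8)
Step 3: empty(A) -> (A=0 B=8)
Step 4: pour(B -> A) -> (A=5 B=3)
Step 5: pour(A -> B) -> (A=0 B=8)
Step 6: pour(B -> A) -> (A=5 B=3)
Step 7: empty(B) -> (A=5 B=0)
Step 8: empty(A) -> (A=0 B=0)
Step 9: fill(A) -> (A=5 B=0)
Step 10: pour(A -> B) -> (A=0 B=5)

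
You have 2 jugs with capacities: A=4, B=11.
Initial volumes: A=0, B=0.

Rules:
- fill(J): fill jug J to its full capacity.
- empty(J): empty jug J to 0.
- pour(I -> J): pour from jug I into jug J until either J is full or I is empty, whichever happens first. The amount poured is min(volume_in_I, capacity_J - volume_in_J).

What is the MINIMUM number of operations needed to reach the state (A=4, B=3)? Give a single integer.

Answer: 4

Derivation:
BFS from (A=0, B=0). One shortest path:
  1. fill(B) -> (A=0 B=11)
  2. pour(B -> A) -> (A=4 B=7)
  3. empty(A) -> (A=0 B=7)
  4. pour(B -> A) -> (A=4 B=3)
Reached target in 4 moves.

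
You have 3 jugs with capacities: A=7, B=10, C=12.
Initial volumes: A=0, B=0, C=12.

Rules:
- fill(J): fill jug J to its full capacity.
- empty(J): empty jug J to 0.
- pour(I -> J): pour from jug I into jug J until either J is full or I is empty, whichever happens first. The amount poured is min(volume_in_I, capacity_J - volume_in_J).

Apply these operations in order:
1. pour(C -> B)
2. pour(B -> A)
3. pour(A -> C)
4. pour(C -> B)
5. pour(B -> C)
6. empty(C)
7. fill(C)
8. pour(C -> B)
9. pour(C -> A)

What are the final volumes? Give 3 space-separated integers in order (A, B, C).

Step 1: pour(C -> B) -> (A=0 B=10 C=2)
Step 2: pour(B -> A) -> (A=7 B=3 C=2)
Step 3: pour(A -> C) -> (A=0 B=3 C=9)
Step 4: pour(C -> B) -> (A=0 B=10 C=2)
Step 5: pour(B -> C) -> (A=0 B=0 C=12)
Step 6: empty(C) -> (A=0 B=0 C=0)
Step 7: fill(C) -> (A=0 B=0 C=12)
Step 8: pour(C -> B) -> (A=0 B=10 C=2)
Step 9: pour(C -> A) -> (A=2 B=10 C=0)

Answer: 2 10 0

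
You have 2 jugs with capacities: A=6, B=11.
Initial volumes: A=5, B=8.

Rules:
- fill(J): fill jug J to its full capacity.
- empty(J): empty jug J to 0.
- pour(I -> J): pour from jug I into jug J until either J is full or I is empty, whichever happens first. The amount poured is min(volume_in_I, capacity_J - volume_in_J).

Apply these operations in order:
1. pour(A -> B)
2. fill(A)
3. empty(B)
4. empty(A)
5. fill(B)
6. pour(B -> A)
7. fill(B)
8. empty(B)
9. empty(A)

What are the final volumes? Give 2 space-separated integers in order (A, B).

Step 1: pour(A -> B) -> (A=2 B=11)
Step 2: fill(A) -> (A=6 B=11)
Step 3: empty(B) -> (A=6 B=0)
Step 4: empty(A) -> (A=0 B=0)
Step 5: fill(B) -> (A=0 B=11)
Step 6: pour(B -> A) -> (A=6 B=5)
Step 7: fill(B) -> (A=6 B=11)
Step 8: empty(B) -> (A=6 B=0)
Step 9: empty(A) -> (A=0 B=0)

Answer: 0 0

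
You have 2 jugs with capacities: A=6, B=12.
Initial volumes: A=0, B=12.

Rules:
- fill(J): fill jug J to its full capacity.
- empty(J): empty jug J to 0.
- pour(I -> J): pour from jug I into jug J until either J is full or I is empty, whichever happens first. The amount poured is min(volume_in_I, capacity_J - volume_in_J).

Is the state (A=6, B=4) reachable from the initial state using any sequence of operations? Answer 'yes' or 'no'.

BFS explored all 6 reachable states.
Reachable set includes: (0,0), (0,6), (0,12), (6,0), (6,6), (6,12)
Target (A=6, B=4) not in reachable set → no.

Answer: no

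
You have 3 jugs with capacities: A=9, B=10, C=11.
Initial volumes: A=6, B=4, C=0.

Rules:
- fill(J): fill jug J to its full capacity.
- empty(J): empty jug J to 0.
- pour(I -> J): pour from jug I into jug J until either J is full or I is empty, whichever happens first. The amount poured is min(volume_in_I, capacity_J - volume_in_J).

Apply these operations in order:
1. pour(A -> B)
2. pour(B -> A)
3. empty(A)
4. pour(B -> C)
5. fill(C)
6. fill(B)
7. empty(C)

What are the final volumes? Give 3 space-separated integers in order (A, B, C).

Answer: 0 10 0

Derivation:
Step 1: pour(A -> B) -> (A=0 B=10 C=0)
Step 2: pour(B -> A) -> (A=9 B=1 C=0)
Step 3: empty(A) -> (A=0 B=1 C=0)
Step 4: pour(B -> C) -> (A=0 B=0 C=1)
Step 5: fill(C) -> (A=0 B=0 C=11)
Step 6: fill(B) -> (A=0 B=10 C=11)
Step 7: empty(C) -> (A=0 B=10 C=0)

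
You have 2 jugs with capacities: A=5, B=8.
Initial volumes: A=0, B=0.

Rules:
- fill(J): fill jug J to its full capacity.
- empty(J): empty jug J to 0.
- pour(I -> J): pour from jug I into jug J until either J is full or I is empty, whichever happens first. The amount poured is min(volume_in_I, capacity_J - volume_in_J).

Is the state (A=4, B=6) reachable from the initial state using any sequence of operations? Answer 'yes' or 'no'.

BFS explored all 26 reachable states.
Reachable set includes: (0,0), (0,1), (0,2), (0,3), (0,4), (0,5), (0,6), (0,7), (0,8), (1,0), (1,8), (2,0) ...
Target (A=4, B=6) not in reachable set → no.

Answer: no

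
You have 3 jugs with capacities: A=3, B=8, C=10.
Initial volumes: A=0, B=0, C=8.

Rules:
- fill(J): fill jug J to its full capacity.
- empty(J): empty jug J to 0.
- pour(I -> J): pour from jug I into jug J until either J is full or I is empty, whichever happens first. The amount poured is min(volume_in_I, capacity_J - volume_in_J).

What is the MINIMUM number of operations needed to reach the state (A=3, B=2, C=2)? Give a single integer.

Answer: 5

Derivation:
BFS from (A=0, B=0, C=8). One shortest path:
  1. fill(C) -> (A=0 B=0 C=10)
  2. pour(C -> B) -> (A=0 B=8 C=2)
  3. pour(B -> A) -> (A=3 B=5 C=2)
  4. empty(A) -> (A=0 B=5 C=2)
  5. pour(B -> A) -> (A=3 B=2 C=2)
Reached target in 5 moves.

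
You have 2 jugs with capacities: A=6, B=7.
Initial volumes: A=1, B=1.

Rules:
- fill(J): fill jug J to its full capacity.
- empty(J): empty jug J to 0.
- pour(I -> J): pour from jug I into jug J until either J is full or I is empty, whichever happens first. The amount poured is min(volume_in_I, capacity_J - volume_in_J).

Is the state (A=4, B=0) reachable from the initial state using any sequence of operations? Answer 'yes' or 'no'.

Answer: yes

Derivation:
BFS from (A=1, B=1):
  1. pour(B -> A) -> (A=2 B=0)
  2. fill(B) -> (A=2 B=7)
  3. pour(B -> A) -> (A=6 B=3)
  4. empty(A) -> (A=0 B=3)
  5. pour(B -> A) -> (A=3 B=0)
  6. fill(B) -> (A=3 B=7)
  7. pour(B -> A) -> (A=6 B=4)
  8. empty(A) -> (A=0 B=4)
  9. pour(B -> A) -> (A=4 B=0)
Target reached → yes.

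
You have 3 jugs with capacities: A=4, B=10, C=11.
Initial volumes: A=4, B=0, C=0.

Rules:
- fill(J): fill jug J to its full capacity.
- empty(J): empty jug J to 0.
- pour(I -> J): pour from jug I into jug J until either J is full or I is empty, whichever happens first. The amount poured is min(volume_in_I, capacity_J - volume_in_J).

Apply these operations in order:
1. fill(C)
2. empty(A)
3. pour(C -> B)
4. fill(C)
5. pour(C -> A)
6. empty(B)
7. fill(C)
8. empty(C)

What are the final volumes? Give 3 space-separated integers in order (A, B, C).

Answer: 4 0 0

Derivation:
Step 1: fill(C) -> (A=4 B=0 C=11)
Step 2: empty(A) -> (A=0 B=0 C=11)
Step 3: pour(C -> B) -> (A=0 B=10 C=1)
Step 4: fill(C) -> (A=0 B=10 C=11)
Step 5: pour(C -> A) -> (A=4 B=10 C=7)
Step 6: empty(B) -> (A=4 B=0 C=7)
Step 7: fill(C) -> (A=4 B=0 C=11)
Step 8: empty(C) -> (A=4 B=0 C=0)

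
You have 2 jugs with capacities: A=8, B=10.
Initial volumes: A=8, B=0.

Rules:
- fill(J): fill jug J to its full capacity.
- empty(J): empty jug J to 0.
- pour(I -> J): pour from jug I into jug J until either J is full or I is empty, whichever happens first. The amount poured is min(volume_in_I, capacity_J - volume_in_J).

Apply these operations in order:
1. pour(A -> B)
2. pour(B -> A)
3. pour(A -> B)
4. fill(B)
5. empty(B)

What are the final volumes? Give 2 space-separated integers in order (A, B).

Step 1: pour(A -> B) -> (A=0 B=8)
Step 2: pour(B -> A) -> (A=8 B=0)
Step 3: pour(A -> B) -> (A=0 B=8)
Step 4: fill(B) -> (A=0 B=10)
Step 5: empty(B) -> (A=0 B=0)

Answer: 0 0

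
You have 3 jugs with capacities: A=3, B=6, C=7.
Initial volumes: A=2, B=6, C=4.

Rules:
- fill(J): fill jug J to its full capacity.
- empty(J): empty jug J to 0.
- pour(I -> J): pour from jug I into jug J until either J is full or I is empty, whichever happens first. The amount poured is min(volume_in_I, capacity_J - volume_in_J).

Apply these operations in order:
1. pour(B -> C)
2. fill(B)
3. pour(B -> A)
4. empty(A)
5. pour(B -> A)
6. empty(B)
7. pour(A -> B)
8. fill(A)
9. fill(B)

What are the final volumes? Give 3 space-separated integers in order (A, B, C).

Step 1: pour(B -> C) -> (A=2 B=3 C=7)
Step 2: fill(B) -> (A=2 B=6 C=7)
Step 3: pour(B -> A) -> (A=3 B=5 C=7)
Step 4: empty(A) -> (A=0 B=5 C=7)
Step 5: pour(B -> A) -> (A=3 B=2 C=7)
Step 6: empty(B) -> (A=3 B=0 C=7)
Step 7: pour(A -> B) -> (A=0 B=3 C=7)
Step 8: fill(A) -> (A=3 B=3 C=7)
Step 9: fill(B) -> (A=3 B=6 C=7)

Answer: 3 6 7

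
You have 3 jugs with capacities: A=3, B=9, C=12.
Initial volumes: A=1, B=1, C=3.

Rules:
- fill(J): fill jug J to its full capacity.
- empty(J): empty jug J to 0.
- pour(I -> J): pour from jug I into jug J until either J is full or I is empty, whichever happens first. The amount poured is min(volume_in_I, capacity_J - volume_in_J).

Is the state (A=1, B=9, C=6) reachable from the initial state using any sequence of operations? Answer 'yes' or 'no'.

Answer: yes

Derivation:
BFS from (A=1, B=1, C=3):
  1. fill(A) -> (A=3 B=1 C=3)
  2. pour(A -> C) -> (A=0 B=1 C=6)
  3. pour(B -> A) -> (A=1 B=0 C=6)
  4. fill(B) -> (A=1 B=9 C=6)
Target reached → yes.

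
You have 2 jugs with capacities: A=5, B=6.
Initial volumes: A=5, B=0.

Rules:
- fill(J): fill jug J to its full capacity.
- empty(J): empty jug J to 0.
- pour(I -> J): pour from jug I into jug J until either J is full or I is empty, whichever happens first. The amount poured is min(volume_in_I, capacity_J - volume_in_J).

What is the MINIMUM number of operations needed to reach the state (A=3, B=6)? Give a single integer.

Answer: 7

Derivation:
BFS from (A=5, B=0). One shortest path:
  1. pour(A -> B) -> (A=0 B=5)
  2. fill(A) -> (A=5 B=5)
  3. pour(A -> B) -> (A=4 B=6)
  4. empty(B) -> (A=4 B=0)
  5. pour(A -> B) -> (A=0 B=4)
  6. fill(A) -> (A=5 B=4)
  7. pour(A -> B) -> (A=3 B=6)
Reached target in 7 moves.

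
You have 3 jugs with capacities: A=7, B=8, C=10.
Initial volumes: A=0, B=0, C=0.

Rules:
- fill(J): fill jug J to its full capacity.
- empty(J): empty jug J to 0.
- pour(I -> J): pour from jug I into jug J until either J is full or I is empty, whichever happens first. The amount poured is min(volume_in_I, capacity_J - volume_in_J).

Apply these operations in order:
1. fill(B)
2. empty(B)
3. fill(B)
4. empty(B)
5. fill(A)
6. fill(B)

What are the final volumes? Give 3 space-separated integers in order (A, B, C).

Answer: 7 8 0

Derivation:
Step 1: fill(B) -> (A=0 B=8 C=0)
Step 2: empty(B) -> (A=0 B=0 C=0)
Step 3: fill(B) -> (A=0 B=8 C=0)
Step 4: empty(B) -> (A=0 B=0 C=0)
Step 5: fill(A) -> (A=7 B=0 C=0)
Step 6: fill(B) -> (A=7 B=8 C=0)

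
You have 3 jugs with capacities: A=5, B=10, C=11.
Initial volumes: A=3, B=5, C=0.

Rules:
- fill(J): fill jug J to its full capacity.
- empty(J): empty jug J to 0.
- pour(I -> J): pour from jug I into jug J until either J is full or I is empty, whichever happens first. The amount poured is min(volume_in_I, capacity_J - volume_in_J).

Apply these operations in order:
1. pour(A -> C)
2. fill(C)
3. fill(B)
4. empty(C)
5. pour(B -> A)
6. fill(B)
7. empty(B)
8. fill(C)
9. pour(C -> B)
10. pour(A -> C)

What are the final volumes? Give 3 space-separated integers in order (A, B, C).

Answer: 0 10 6

Derivation:
Step 1: pour(A -> C) -> (A=0 B=5 C=3)
Step 2: fill(C) -> (A=0 B=5 C=11)
Step 3: fill(B) -> (A=0 B=10 C=11)
Step 4: empty(C) -> (A=0 B=10 C=0)
Step 5: pour(B -> A) -> (A=5 B=5 C=0)
Step 6: fill(B) -> (A=5 B=10 C=0)
Step 7: empty(B) -> (A=5 B=0 C=0)
Step 8: fill(C) -> (A=5 B=0 C=11)
Step 9: pour(C -> B) -> (A=5 B=10 C=1)
Step 10: pour(A -> C) -> (A=0 B=10 C=6)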